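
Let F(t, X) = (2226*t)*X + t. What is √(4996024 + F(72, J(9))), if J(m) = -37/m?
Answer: 20*√10843 ≈ 2082.6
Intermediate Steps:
F(t, X) = t + 2226*X*t (F(t, X) = 2226*X*t + t = t + 2226*X*t)
√(4996024 + F(72, J(9))) = √(4996024 + 72*(1 + 2226*(-37/9))) = √(4996024 + 72*(1 - 27454/3)) = √(4996024 + 72*(-27451/3)) = √(4996024 - 658824) = √4337200 = 20*√10843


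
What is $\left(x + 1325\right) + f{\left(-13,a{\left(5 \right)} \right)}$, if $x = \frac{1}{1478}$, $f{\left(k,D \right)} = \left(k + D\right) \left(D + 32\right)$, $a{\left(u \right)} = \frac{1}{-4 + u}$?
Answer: $\frac{1373063}{1478} \approx 929.0$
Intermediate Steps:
$f{\left(k,D \right)} = \left(32 + D\right) \left(D + k\right)$ ($f{\left(k,D \right)} = \left(D + k\right) \left(32 + D\right) = \left(32 + D\right) \left(D + k\right)$)
$x = \frac{1}{1478} \approx 0.00067659$
$\left(x + 1325\right) + f{\left(-13,a{\left(5 \right)} \right)} = \left(\frac{1}{1478} + 1325\right) + \left(\left(\frac{1}{-4 + 5}\right)^{2} + \frac{32}{-4 + 5} + 32 \left(-13\right) + \frac{1}{-4 + 5} \left(-13\right)\right) = \frac{1958351}{1478} + \left(\left(1^{-1}\right)^{2} + \frac{32}{1} - 416 + 1^{-1} \left(-13\right)\right) = \frac{1958351}{1478} + \left(1^{2} + 32 \cdot 1 - 416 + 1 \left(-13\right)\right) = \frac{1958351}{1478} + \left(1 + 32 - 416 - 13\right) = \frac{1958351}{1478} - 396 = \frac{1373063}{1478}$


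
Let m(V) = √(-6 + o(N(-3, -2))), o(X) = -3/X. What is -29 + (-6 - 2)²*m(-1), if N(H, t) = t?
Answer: -29 + 96*I*√2 ≈ -29.0 + 135.76*I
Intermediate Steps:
m(V) = 3*I*√2/2 (m(V) = √(-6 - 3/(-2)) = √(-6 - 3*(-½)) = √(-6 + 3/2) = √(-9/2) = 3*I*√2/2)
-29 + (-6 - 2)²*m(-1) = -29 + (-6 - 2)²*(3*I*√2/2) = -29 + (-8)²*(3*I*√2/2) = -29 + 64*(3*I*√2/2) = -29 + 96*I*√2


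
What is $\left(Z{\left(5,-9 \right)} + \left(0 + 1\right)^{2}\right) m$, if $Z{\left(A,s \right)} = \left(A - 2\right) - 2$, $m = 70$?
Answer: $140$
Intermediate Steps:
$Z{\left(A,s \right)} = -4 + A$ ($Z{\left(A,s \right)} = \left(-2 + A\right) - 2 = -4 + A$)
$\left(Z{\left(5,-9 \right)} + \left(0 + 1\right)^{2}\right) m = \left(\left(-4 + 5\right) + \left(0 + 1\right)^{2}\right) 70 = \left(1 + 1^{2}\right) 70 = \left(1 + 1\right) 70 = 2 \cdot 70 = 140$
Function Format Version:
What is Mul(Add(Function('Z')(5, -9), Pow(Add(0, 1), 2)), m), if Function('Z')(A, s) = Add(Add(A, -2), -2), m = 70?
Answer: 140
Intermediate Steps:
Function('Z')(A, s) = Add(-4, A) (Function('Z')(A, s) = Add(Add(-2, A), -2) = Add(-4, A))
Mul(Add(Function('Z')(5, -9), Pow(Add(0, 1), 2)), m) = Mul(Add(Add(-4, 5), Pow(Add(0, 1), 2)), 70) = Mul(Add(1, Pow(1, 2)), 70) = Mul(Add(1, 1), 70) = Mul(2, 70) = 140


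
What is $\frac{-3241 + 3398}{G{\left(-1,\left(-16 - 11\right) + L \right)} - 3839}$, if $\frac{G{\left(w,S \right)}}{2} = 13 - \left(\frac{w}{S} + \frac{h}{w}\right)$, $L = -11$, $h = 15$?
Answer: $- \frac{2983}{71878} \approx -0.041501$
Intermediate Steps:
$G{\left(w,S \right)} = 26 - \frac{30}{w} - \frac{2 w}{S}$ ($G{\left(w,S \right)} = 2 \left(13 - \left(\frac{w}{S} + \frac{15}{w}\right)\right) = 2 \left(13 - \left(\frac{15}{w} + \frac{w}{S}\right)\right) = 2 \left(13 - \frac{15}{w} - \frac{w}{S}\right) = 26 - \frac{30}{w} - \frac{2 w}{S}$)
$\frac{-3241 + 3398}{G{\left(-1,\left(-16 - 11\right) + L \right)} - 3839} = \frac{-3241 + 3398}{\left(26 - \frac{30}{-1} - - \frac{2}{\left(-16 - 11\right) - 11}\right) - 3839} = \frac{157}{\left(26 - -30 - - \frac{2}{-27 - 11}\right) - 3839} = \frac{157}{\left(26 + 30 - - \frac{2}{-38}\right) - 3839} = \frac{157}{\left(26 + 30 - \left(-2\right) \left(- \frac{1}{38}\right)\right) - 3839} = \frac{157}{\left(26 + 30 - \frac{1}{19}\right) - 3839} = \frac{157}{\frac{1063}{19} - 3839} = \frac{157}{- \frac{71878}{19}} = 157 \left(- \frac{19}{71878}\right) = - \frac{2983}{71878}$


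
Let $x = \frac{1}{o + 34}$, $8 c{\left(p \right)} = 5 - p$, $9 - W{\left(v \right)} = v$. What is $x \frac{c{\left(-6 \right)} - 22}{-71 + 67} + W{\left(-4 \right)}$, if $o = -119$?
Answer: $\frac{7039}{544} \approx 12.939$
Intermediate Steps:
$W{\left(v \right)} = 9 - v$
$c{\left(p \right)} = \frac{5}{8} - \frac{p}{8}$ ($c{\left(p \right)} = \frac{5 - p}{8} = \frac{5}{8} - \frac{p}{8}$)
$x = - \frac{1}{85}$ ($x = \frac{1}{-119 + 34} = \frac{1}{-85} = - \frac{1}{85} \approx -0.011765$)
$x \frac{c{\left(-6 \right)} - 22}{-71 + 67} + W{\left(-4 \right)} = - \frac{\left(\left(\frac{5}{8} - - \frac{3}{4}\right) - 22\right) \frac{1}{-71 + 67}}{85} + \left(9 - -4\right) = - \frac{\left(\left(\frac{5}{8} + \frac{3}{4}\right) - 22\right) \frac{1}{-4}}{85} + \left(9 + 4\right) = - \frac{\left(\frac{11}{8} - 22\right) \left(- \frac{1}{4}\right)}{85} + 13 = - \frac{\left(- \frac{165}{8}\right) \left(- \frac{1}{4}\right)}{85} + 13 = \left(- \frac{1}{85}\right) \frac{165}{32} + 13 = - \frac{33}{544} + 13 = \frac{7039}{544}$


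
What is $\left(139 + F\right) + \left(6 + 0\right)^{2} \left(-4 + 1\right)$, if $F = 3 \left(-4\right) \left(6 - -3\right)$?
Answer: $-77$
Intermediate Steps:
$F = -108$ ($F = - 12 \left(6 + 3\right) = \left(-12\right) 9 = -108$)
$\left(139 + F\right) + \left(6 + 0\right)^{2} \left(-4 + 1\right) = \left(139 - 108\right) + \left(6 + 0\right)^{2} \left(-4 + 1\right) = 31 + 6^{2} \left(-3\right) = 31 + 36 \left(-3\right) = 31 - 108 = -77$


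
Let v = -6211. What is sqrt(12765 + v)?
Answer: sqrt(6554) ≈ 80.957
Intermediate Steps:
sqrt(12765 + v) = sqrt(12765 - 6211) = sqrt(6554)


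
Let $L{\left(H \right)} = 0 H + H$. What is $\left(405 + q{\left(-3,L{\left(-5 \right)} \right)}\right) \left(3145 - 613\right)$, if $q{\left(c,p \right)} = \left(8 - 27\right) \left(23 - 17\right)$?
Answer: $736812$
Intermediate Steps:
$L{\left(H \right)} = H$ ($L{\left(H \right)} = 0 + H = H$)
$q{\left(c,p \right)} = -114$ ($q{\left(c,p \right)} = \left(-19\right) 6 = -114$)
$\left(405 + q{\left(-3,L{\left(-5 \right)} \right)}\right) \left(3145 - 613\right) = \left(405 - 114\right) \left(3145 - 613\right) = 291 \cdot 2532 = 736812$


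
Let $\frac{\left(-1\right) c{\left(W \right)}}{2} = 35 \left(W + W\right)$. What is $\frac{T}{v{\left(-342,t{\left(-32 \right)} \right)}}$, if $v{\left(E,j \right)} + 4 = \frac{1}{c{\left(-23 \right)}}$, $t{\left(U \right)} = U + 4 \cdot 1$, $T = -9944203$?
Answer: $\frac{32020333660}{12879} \approx 2.4862 \cdot 10^{6}$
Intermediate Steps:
$c{\left(W \right)} = - 140 W$ ($c{\left(W \right)} = - 2 \cdot 35 \left(W + W\right) = - 2 \cdot 35 \cdot 2 W = - 2 \cdot 70 W = - 140 W$)
$t{\left(U \right)} = 4 + U$ ($t{\left(U \right)} = U + 4 = 4 + U$)
$v{\left(E,j \right)} = - \frac{12879}{3220}$ ($v{\left(E,j \right)} = -4 + \frac{1}{\left(-140\right) \left(-23\right)} = -4 + \frac{1}{3220} = - \frac{12879}{3220}$)
$\frac{T}{v{\left(-342,t{\left(-32 \right)} \right)}} = - \frac{9944203}{- \frac{12879}{3220}} = \left(-9944203\right) \left(- \frac{3220}{12879}\right) = \frac{32020333660}{12879}$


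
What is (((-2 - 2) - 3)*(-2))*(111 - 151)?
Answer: -560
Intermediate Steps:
(((-2 - 2) - 3)*(-2))*(111 - 151) = ((-4 - 3)*(-2))*(-40) = -7*(-2)*(-40) = 14*(-40) = -560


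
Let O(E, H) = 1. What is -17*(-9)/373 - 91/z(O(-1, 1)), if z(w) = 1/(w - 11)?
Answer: 339583/373 ≈ 910.41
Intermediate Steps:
z(w) = 1/(-11 + w)
-17*(-9)/373 - 91/z(O(-1, 1)) = -17*(-9)/373 - 91/(1/(-11 + 1)) = 153*(1/373) - 91/(1/(-10)) = 153/373 - 91/(-⅒) = 153/373 - 91*(-10) = 153/373 + 910 = 339583/373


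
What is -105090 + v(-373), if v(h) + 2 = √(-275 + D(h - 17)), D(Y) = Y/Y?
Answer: -105092 + I*√274 ≈ -1.0509e+5 + 16.553*I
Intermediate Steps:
D(Y) = 1
v(h) = -2 + I*√274 (v(h) = -2 + √(-275 + 1) = -2 + √(-274) = -2 + I*√274)
-105090 + v(-373) = -105090 + (-2 + I*√274) = -105092 + I*√274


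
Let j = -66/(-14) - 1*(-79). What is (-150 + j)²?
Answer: 215296/49 ≈ 4393.8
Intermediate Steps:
j = 586/7 (j = -66*(-1/14) + 79 = 33/7 + 79 = 586/7 ≈ 83.714)
(-150 + j)² = (-150 + 586/7)² = (-464/7)² = 215296/49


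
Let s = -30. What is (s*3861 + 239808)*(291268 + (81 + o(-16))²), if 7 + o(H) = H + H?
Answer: 36329521296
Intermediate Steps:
o(H) = -7 + 2*H (o(H) = -7 + (H + H) = -7 + 2*H)
(s*3861 + 239808)*(291268 + (81 + o(-16))²) = (-30*3861 + 239808)*(291268 + (81 + (-7 + 2*(-16)))²) = (-115830 + 239808)*(291268 + (81 + (-7 - 32))²) = 123978*(291268 + (81 - 39)²) = 123978*(291268 + 42²) = 123978*(291268 + 1764) = 123978*293032 = 36329521296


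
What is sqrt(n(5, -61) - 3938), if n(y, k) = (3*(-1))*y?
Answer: I*sqrt(3953) ≈ 62.873*I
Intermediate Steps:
n(y, k) = -3*y
sqrt(n(5, -61) - 3938) = sqrt(-3*5 - 3938) = sqrt(-15 - 3938) = sqrt(-3953) = I*sqrt(3953)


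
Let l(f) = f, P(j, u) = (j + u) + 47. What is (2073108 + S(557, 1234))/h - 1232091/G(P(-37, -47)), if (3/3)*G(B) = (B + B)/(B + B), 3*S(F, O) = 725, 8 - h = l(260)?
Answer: -937680845/756 ≈ -1.2403e+6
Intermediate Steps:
P(j, u) = 47 + j + u
h = -252 (h = 8 - 1*260 = 8 - 260 = -252)
S(F, O) = 725/3 (S(F, O) = (⅓)*725 = 725/3)
G(B) = 1 (G(B) = (B + B)/(B + B) = (2*B)/((2*B)) = (2*B)*(1/(2*B)) = 1)
(2073108 + S(557, 1234))/h - 1232091/G(P(-37, -47)) = (2073108 + 725/3)/(-252) - 1232091/1 = (6220049/3)*(-1/252) - 1232091*1 = -6220049/756 - 1232091 = -937680845/756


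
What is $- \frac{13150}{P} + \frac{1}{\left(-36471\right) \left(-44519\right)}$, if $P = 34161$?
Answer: $- \frac{2372336630021}{6162843478921} \approx -0.38494$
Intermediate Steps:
$- \frac{13150}{P} + \frac{1}{\left(-36471\right) \left(-44519\right)} = - \frac{13150}{34161} + \frac{1}{\left(-36471\right) \left(-44519\right)} = \left(-13150\right) \frac{1}{34161} - - \frac{1}{1623652449} = - \frac{13150}{34161} + \frac{1}{1623652449} = - \frac{2372336630021}{6162843478921}$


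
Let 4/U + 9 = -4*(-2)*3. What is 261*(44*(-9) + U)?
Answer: -516432/5 ≈ -1.0329e+5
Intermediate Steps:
U = 4/15 (U = 4/(-9 - 4*(-2)*3) = 4/(-9 + 8*3) = 4/(-9 + 24) = 4/15 ≈ 0.26667)
261*(44*(-9) + U) = 261*(44*(-9) + 4/15) = 261*(-396 + 4/15) = 261*(-5936/15) = -516432/5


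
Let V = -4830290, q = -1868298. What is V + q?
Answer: -6698588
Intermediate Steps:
V + q = -4830290 - 1868298 = -6698588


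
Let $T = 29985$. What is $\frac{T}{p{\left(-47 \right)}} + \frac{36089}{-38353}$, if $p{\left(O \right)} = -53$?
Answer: $- \frac{1151927422}{2032709} \approx -566.7$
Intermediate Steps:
$\frac{T}{p{\left(-47 \right)}} + \frac{36089}{-38353} = \frac{29985}{-53} + \frac{36089}{-38353} = 29985 \left(- \frac{1}{53}\right) + 36089 \left(- \frac{1}{38353}\right) = - \frac{29985}{53} - \frac{36089}{38353} = - \frac{1151927422}{2032709}$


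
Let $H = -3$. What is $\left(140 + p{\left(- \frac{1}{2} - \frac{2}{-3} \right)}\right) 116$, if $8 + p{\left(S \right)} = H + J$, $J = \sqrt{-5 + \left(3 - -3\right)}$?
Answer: $15080$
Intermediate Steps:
$J = 1$ ($J = \sqrt{-5 + \left(3 + 3\right)} = \sqrt{-5 + 6} = \sqrt{1} = 1$)
$p{\left(S \right)} = -10$ ($p{\left(S \right)} = -8 + \left(-3 + 1\right) = -8 - 2 = -10$)
$\left(140 + p{\left(- \frac{1}{2} - \frac{2}{-3} \right)}\right) 116 = \left(140 - 10\right) 116 = 130 \cdot 116 = 15080$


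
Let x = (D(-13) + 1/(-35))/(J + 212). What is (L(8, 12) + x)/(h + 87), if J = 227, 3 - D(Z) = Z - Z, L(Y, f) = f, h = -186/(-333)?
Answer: 20477724/149332435 ≈ 0.13713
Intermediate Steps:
h = 62/111 (h = -186*(-1/333) = 62/111 ≈ 0.55856)
D(Z) = 3 (D(Z) = 3 - (Z - Z) = 3 - 1*0 = 3 + 0 = 3)
x = 104/15365 (x = (3 + 1/(-35))/(227 + 212) = (3 - 1/35)/439 = (104/35)*(1/439) = 104/15365 ≈ 0.0067686)
(L(8, 12) + x)/(h + 87) = (12 + 104/15365)/(62/111 + 87) = 184484/(15365*(9719/111)) = (184484/15365)*(111/9719) = 20477724/149332435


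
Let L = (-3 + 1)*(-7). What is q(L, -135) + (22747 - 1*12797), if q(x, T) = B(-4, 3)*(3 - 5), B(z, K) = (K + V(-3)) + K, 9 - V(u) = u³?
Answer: 9866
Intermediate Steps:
V(u) = 9 - u³
L = 14 (L = -2*(-7) = 14)
B(z, K) = 36 + 2*K (B(z, K) = (K + (9 - 1*(-3)³)) + K = (K + (9 - 1*(-27))) + K = (K + (9 + 27)) + K = (K + 36) + K = (36 + K) + K = 36 + 2*K)
q(x, T) = -84 (q(x, T) = (36 + 2*3)*(3 - 5) = (36 + 6)*(-2) = 42*(-2) = -84)
q(L, -135) + (22747 - 1*12797) = -84 + (22747 - 1*12797) = -84 + (22747 - 12797) = -84 + 9950 = 9866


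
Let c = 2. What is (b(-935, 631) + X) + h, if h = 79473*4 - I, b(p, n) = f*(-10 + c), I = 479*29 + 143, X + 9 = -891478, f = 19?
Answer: -587781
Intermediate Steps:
X = -891487 (X = -9 - 891478 = -891487)
I = 14034 (I = 13891 + 143 = 14034)
b(p, n) = -152 (b(p, n) = 19*(-10 + 2) = 19*(-8) = -152)
h = 303858 (h = 79473*4 - 1*14034 = 317892 - 14034 = 303858)
(b(-935, 631) + X) + h = (-152 - 891487) + 303858 = -891639 + 303858 = -587781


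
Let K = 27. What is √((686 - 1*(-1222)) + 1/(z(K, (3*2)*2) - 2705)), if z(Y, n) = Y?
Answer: √13683570394/2678 ≈ 43.681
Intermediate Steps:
√((686 - 1*(-1222)) + 1/(z(K, (3*2)*2) - 2705)) = √((686 - 1*(-1222)) + 1/(27 - 2705)) = √((686 + 1222) + 1/(-2678)) = √(1908 - 1/2678) = √(5109623/2678) = √13683570394/2678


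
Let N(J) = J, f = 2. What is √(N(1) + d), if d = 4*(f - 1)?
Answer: √5 ≈ 2.2361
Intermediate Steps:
d = 4 (d = 4*(2 - 1) = 4*1 = 4)
√(N(1) + d) = √(1 + 4) = √5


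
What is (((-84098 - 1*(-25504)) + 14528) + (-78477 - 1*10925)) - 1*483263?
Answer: -616731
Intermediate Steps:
(((-84098 - 1*(-25504)) + 14528) + (-78477 - 1*10925)) - 1*483263 = (((-84098 + 25504) + 14528) + (-78477 - 10925)) - 483263 = ((-58594 + 14528) - 89402) - 483263 = (-44066 - 89402) - 483263 = -133468 - 483263 = -616731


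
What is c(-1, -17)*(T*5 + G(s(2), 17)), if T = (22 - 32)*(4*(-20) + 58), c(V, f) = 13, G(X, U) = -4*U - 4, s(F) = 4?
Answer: 13364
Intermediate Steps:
G(X, U) = -4 - 4*U
T = 220 (T = -10*(-80 + 58) = -10*(-22) = 220)
c(-1, -17)*(T*5 + G(s(2), 17)) = 13*(220*5 + (-4 - 4*17)) = 13*(1100 + (-4 - 68)) = 13*(1100 - 72) = 13*1028 = 13364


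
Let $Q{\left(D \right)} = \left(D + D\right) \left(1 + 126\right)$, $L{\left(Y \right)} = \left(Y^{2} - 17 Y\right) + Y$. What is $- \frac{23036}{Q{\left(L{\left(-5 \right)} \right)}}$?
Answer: $- \frac{11518}{13335} \approx -0.86374$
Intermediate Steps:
$L{\left(Y \right)} = Y^{2} - 16 Y$
$Q{\left(D \right)} = 254 D$ ($Q{\left(D \right)} = 2 D 127 = 254 D$)
$- \frac{23036}{Q{\left(L{\left(-5 \right)} \right)}} = - \frac{23036}{254 \left(- 5 \left(-16 - 5\right)\right)} = - \frac{23036}{254 \left(\left(-5\right) \left(-21\right)\right)} = - \frac{23036}{254 \cdot 105} = - \frac{23036}{26670} = \left(-23036\right) \frac{1}{26670} = - \frac{11518}{13335}$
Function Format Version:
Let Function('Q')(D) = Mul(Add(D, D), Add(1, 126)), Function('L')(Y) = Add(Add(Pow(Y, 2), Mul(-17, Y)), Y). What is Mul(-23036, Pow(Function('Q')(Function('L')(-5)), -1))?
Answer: Rational(-11518, 13335) ≈ -0.86374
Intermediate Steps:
Function('L')(Y) = Add(Pow(Y, 2), Mul(-16, Y))
Function('Q')(D) = Mul(254, D) (Function('Q')(D) = Mul(Mul(2, D), 127) = Mul(254, D))
Mul(-23036, Pow(Function('Q')(Function('L')(-5)), -1)) = Mul(-23036, Pow(Mul(254, Mul(-5, Add(-16, -5))), -1)) = Mul(-23036, Pow(Mul(254, Mul(-5, -21)), -1)) = Mul(-23036, Pow(Mul(254, 105), -1)) = Mul(-23036, Pow(26670, -1)) = Mul(-23036, Rational(1, 26670)) = Rational(-11518, 13335)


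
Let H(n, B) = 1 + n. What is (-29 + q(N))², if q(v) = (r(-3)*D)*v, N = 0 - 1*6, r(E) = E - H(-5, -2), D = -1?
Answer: 529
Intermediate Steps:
r(E) = 4 + E (r(E) = E - (1 - 5) = E - 1*(-4) = E + 4 = 4 + E)
N = -6 (N = 0 - 6 = -6)
q(v) = -v (q(v) = ((4 - 3)*(-1))*v = (1*(-1))*v = -v)
(-29 + q(N))² = (-29 - 1*(-6))² = (-29 + 6)² = (-23)² = 529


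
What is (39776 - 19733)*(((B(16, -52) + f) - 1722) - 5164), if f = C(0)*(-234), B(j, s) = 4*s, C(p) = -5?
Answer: -118734732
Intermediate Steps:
f = 1170 (f = -5*(-234) = 1170)
(39776 - 19733)*(((B(16, -52) + f) - 1722) - 5164) = (39776 - 19733)*(((4*(-52) + 1170) - 1722) - 5164) = 20043*(((-208 + 1170) - 1722) - 5164) = 20043*((962 - 1722) - 5164) = 20043*(-760 - 5164) = 20043*(-5924) = -118734732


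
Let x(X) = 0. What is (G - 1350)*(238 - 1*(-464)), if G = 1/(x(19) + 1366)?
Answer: -647278749/683 ≈ -9.4770e+5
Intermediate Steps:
G = 1/1366 (G = 1/(0 + 1366) = 1/1366 ≈ 0.00073206)
(G - 1350)*(238 - 1*(-464)) = (1/1366 - 1350)*(238 - 1*(-464)) = -1844099*(238 + 464)/1366 = -1844099/1366*702 = -647278749/683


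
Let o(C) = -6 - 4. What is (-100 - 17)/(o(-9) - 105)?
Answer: 117/115 ≈ 1.0174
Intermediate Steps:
o(C) = -10
(-100 - 17)/(o(-9) - 105) = (-100 - 17)/(-10 - 105) = -117/(-115) = -117*(-1/115) = 117/115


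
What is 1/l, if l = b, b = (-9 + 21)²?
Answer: 1/144 ≈ 0.0069444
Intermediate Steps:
b = 144 (b = 12² = 144)
l = 144
1/l = 1/144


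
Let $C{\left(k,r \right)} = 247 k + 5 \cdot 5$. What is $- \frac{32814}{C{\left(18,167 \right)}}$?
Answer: $- \frac{32814}{4471} \approx -7.3393$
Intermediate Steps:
$C{\left(k,r \right)} = 25 + 247 k$ ($C{\left(k,r \right)} = 247 k + 25 = 25 + 247 k$)
$- \frac{32814}{C{\left(18,167 \right)}} = - \frac{32814}{25 + 247 \cdot 18} = - \frac{32814}{25 + 4446} = - \frac{32814}{4471}$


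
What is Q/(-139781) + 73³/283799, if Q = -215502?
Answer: 115536437375/39669708019 ≈ 2.9125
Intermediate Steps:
Q/(-139781) + 73³/283799 = -215502/(-139781) + 73³/283799 = -215502*(-1/139781) + 389017*(1/283799) = 215502/139781 + 389017/283799 = 115536437375/39669708019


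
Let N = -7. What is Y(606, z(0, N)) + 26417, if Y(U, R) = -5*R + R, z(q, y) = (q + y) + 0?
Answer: 26445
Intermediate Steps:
z(q, y) = q + y
Y(U, R) = -4*R
Y(606, z(0, N)) + 26417 = -4*(0 - 7) + 26417 = -4*(-7) + 26417 = 28 + 26417 = 26445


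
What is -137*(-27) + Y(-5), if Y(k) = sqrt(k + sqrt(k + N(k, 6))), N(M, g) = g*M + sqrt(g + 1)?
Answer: 3699 + sqrt(-5 + sqrt(-35 + sqrt(7))) ≈ 3700.1 + 2.5073*I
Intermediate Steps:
N(M, g) = sqrt(1 + g) + M*g (N(M, g) = M*g + sqrt(1 + g) = sqrt(1 + g) + M*g)
Y(k) = sqrt(k + sqrt(sqrt(7) + 7*k)) (Y(k) = sqrt(k + sqrt(k + (sqrt(1 + 6) + k*6))) = sqrt(k + sqrt(k + (sqrt(7) + 6*k))) = sqrt(k + sqrt(sqrt(7) + 7*k)))
-137*(-27) + Y(-5) = -137*(-27) + sqrt(-5 + sqrt(sqrt(7) + 7*(-5))) = 3699 + sqrt(-5 + sqrt(sqrt(7) - 35)) = 3699 + sqrt(-5 + sqrt(-35 + sqrt(7)))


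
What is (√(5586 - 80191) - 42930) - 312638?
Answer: -355568 + I*√74605 ≈ -3.5557e+5 + 273.14*I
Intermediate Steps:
(√(5586 - 80191) - 42930) - 312638 = (√(-74605) - 42930) - 312638 = (I*√74605 - 42930) - 312638 = (-42930 + I*√74605) - 312638 = -355568 + I*√74605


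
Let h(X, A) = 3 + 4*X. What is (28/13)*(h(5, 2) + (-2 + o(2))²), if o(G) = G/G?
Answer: 672/13 ≈ 51.692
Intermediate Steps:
o(G) = 1
(28/13)*(h(5, 2) + (-2 + o(2))²) = (28/13)*((3 + 4*5) + (-2 + 1)²) = (28*(1/13))*((3 + 20) + (-1)²) = 28*(23 + 1)/13 = (28/13)*24 = 672/13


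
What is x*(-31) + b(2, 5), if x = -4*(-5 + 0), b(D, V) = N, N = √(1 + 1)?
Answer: -620 + √2 ≈ -618.59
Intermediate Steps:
N = √2 ≈ 1.4142
b(D, V) = √2
x = 20 (x = -4*(-5) = 20)
x*(-31) + b(2, 5) = 20*(-31) + √2 = -620 + √2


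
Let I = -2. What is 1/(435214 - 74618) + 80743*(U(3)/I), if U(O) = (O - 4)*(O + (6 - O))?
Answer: 87346808485/360596 ≈ 2.4223e+5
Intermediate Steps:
U(O) = -24 + 6*O (U(O) = (-4 + O)*6 = -24 + 6*O)
1/(435214 - 74618) + 80743*(U(3)/I) = 1/(435214 - 74618) + 80743*((-24 + 6*3)/(-2)) = 1/360596 + 80743*((-24 + 18)*(-½)) = 1/360596 + 80743*(-6*(-½)) = 1/360596 + 80743*3 = 1/360596 + 242229 = 87346808485/360596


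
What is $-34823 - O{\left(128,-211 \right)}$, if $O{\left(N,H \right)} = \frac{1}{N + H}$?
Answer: $- \frac{2890308}{83} \approx -34823.0$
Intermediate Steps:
$O{\left(N,H \right)} = \frac{1}{H + N}$
$-34823 - O{\left(128,-211 \right)} = -34823 - \frac{1}{-211 + 128} = -34823 - \frac{1}{-83} = -34823 - - \frac{1}{83} = -34823 + \frac{1}{83} = - \frac{2890308}{83}$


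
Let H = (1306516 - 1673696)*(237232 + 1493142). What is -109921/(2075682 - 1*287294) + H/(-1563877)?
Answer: 162323964022094349/399545551468 ≈ 4.0627e+5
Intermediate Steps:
H = -635358725320 (H = -367180*1730374 = -635358725320)
-109921/(2075682 - 1*287294) + H/(-1563877) = -109921/(2075682 - 1*287294) - 635358725320/(-1563877) = -109921/(2075682 - 287294) - 635358725320*(-1/1563877) = -109921/1788388 + 635358725320/1563877 = -109921*1/1788388 + 635358725320/1563877 = -15703/255484 + 635358725320/1563877 = 162323964022094349/399545551468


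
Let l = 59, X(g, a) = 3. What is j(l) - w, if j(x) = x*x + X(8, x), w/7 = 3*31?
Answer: 2833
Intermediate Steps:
w = 651 (w = 7*(3*31) = 7*93 = 651)
j(x) = 3 + x² (j(x) = x*x + 3 = x² + 3 = 3 + x²)
j(l) - w = (3 + 59²) - 1*651 = (3 + 3481) - 651 = 3484 - 651 = 2833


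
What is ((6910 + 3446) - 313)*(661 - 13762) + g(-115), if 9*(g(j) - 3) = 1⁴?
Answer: -1184160059/9 ≈ -1.3157e+8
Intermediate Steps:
g(j) = 28/9 (g(j) = 3 + (⅑)*1⁴ = 3 + (⅑)*1 = 3 + ⅑ = 28/9)
((6910 + 3446) - 313)*(661 - 13762) + g(-115) = ((6910 + 3446) - 313)*(661 - 13762) + 28/9 = (10356 - 313)*(-13101) + 28/9 = 10043*(-13101) + 28/9 = -131573343 + 28/9 = -1184160059/9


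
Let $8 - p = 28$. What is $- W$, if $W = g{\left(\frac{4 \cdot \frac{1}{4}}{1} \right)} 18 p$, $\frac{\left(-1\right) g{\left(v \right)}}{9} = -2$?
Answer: $6480$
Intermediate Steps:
$g{\left(v \right)} = 18$ ($g{\left(v \right)} = \left(-9\right) \left(-2\right) = 18$)
$p = -20$ ($p = 8 - 28 = -20$)
$W = -6480$ ($W = 18 \cdot 18 \left(-20\right) = 324 \left(-20\right) = -6480$)
$- W = \left(-1\right) \left(-6480\right) = 6480$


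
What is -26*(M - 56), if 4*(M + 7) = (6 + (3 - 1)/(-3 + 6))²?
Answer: 12142/9 ≈ 1349.1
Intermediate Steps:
M = 37/9 (M = -7 + (6 + (3 - 1)/(-3 + 6))²/4 = -7 + (6 + 2/3)²/4 = -7 + (6 + 2*(⅓))²/4 = -7 + (6 + ⅔)²/4 = -7 + (20/3)²/4 = -7 + (¼)*(400/9) = -7 + 100/9 = 37/9 ≈ 4.1111)
-26*(M - 56) = -26*(37/9 - 56) = -26*(-467/9) = 12142/9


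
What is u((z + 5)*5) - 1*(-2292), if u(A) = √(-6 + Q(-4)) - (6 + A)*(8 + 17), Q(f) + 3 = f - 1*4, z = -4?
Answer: 2017 + I*√17 ≈ 2017.0 + 4.1231*I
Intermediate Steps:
Q(f) = -7 + f (Q(f) = -3 + (f - 1*4) = -3 + (f - 4) = -3 + (-4 + f) = -7 + f)
u(A) = -150 - 25*A + I*√17 (u(A) = √(-6 + (-7 - 4)) - (6 + A)*(8 + 17) = √(-6 - 11) - (6 + A)*25 = √(-17) - (150 + 25*A) = I*√17 + (-150 - 25*A) = -150 - 25*A + I*√17)
u((z + 5)*5) - 1*(-2292) = (-150 - 25*(-4 + 5)*5 + I*√17) - 1*(-2292) = (-150 - 25*5 + I*√17) + 2292 = (-150 - 125 + I*√17) + 2292 = (-275 + I*√17) + 2292 = 2017 + I*√17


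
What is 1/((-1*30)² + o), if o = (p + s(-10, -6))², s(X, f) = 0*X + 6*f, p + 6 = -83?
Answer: 1/16525 ≈ 6.0514e-5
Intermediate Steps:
p = -89 (p = -6 - 83 = -89)
s(X, f) = 6*f (s(X, f) = 0 + 6*f = 6*f)
o = 15625 (o = (-89 + 6*(-6))² = (-89 - 36)² = (-125)² = 15625)
1/((-1*30)² + o) = 1/((-1*30)² + 15625) = 1/((-30)² + 15625) = 1/(900 + 15625) = 1/16525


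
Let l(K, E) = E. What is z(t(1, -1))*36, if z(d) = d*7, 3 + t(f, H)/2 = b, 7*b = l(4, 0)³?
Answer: -1512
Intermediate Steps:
b = 0 (b = (⅐)*0³ = (⅐)*0 = 0)
t(f, H) = -6 (t(f, H) = -6 + 2*0 = -6 + 0 = -6)
z(d) = 7*d
z(t(1, -1))*36 = (7*(-6))*36 = -42*36 = -1512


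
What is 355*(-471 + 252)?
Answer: -77745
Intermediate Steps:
355*(-471 + 252) = 355*(-219) = -77745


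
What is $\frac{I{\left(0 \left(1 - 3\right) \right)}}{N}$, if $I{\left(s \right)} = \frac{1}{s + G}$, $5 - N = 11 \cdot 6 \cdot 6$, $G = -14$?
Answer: $\frac{1}{5474} \approx 0.00018268$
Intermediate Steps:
$N = -391$ ($N = 5 - 11 \cdot 6 \cdot 6 = 5 - 66 \cdot 6 = 5 - 396 = -391$)
$I{\left(s \right)} = \frac{1}{-14 + s}$ ($I{\left(s \right)} = \frac{1}{s - 14} = \frac{1}{-14 + s}$)
$\frac{I{\left(0 \left(1 - 3\right) \right)}}{N} = \frac{1}{\left(-14 + 0 \left(1 - 3\right)\right) \left(-391\right)} = \frac{1}{-14 + 0 \left(-2\right)} \left(- \frac{1}{391}\right) = \frac{1}{-14 + 0} \left(- \frac{1}{391}\right) = \frac{1}{-14} \left(- \frac{1}{391}\right) = \left(- \frac{1}{14}\right) \left(- \frac{1}{391}\right) = \frac{1}{5474}$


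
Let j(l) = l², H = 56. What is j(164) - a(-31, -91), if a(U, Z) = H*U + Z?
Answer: 28723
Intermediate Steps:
a(U, Z) = Z + 56*U (a(U, Z) = 56*U + Z = Z + 56*U)
j(164) - a(-31, -91) = 164² - (-91 + 56*(-31)) = 26896 - (-91 - 1736) = 26896 - 1*(-1827) = 26896 + 1827 = 28723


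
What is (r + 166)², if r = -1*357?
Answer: 36481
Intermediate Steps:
r = -357
(r + 166)² = (-357 + 166)² = (-191)² = 36481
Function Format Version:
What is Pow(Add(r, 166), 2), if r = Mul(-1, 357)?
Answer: 36481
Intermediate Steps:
r = -357
Pow(Add(r, 166), 2) = Pow(Add(-357, 166), 2) = Pow(-191, 2) = 36481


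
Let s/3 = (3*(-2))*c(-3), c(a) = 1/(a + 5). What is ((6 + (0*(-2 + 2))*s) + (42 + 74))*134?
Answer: 16348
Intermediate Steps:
c(a) = 1/(5 + a)
s = -9 (s = 3*((3*(-2))/(5 - 3)) = 3*(-6/2) = 3*(-6*½) = 3*(-3) = -9)
((6 + (0*(-2 + 2))*s) + (42 + 74))*134 = ((6 + (0*(-2 + 2))*(-9)) + (42 + 74))*134 = ((6 + (0*0)*(-9)) + 116)*134 = ((6 + 0*(-9)) + 116)*134 = ((6 + 0) + 116)*134 = (6 + 116)*134 = 122*134 = 16348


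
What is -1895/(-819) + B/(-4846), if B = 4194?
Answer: 2874142/1984437 ≈ 1.4483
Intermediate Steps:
-1895/(-819) + B/(-4846) = -1895/(-819) + 4194/(-4846) = -1895*(-1/819) + 4194*(-1/4846) = 1895/819 - 2097/2423 = 2874142/1984437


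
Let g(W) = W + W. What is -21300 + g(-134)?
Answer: -21568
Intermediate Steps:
g(W) = 2*W
-21300 + g(-134) = -21300 + 2*(-134) = -21300 - 268 = -21568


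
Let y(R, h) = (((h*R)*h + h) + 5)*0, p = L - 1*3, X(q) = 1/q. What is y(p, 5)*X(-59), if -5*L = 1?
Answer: 0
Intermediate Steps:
L = -⅕ (L = -⅕*1 = -⅕ ≈ -0.20000)
p = -16/5 (p = -⅕ - 1*3 = -⅕ - 3 = -16/5 ≈ -3.2000)
y(R, h) = 0 (y(R, h) = (((R*h)*h + h) + 5)*0 = ((R*h² + h) + 5)*0 = ((h + R*h²) + 5)*0 = (5 + h + R*h²)*0 = 0)
y(p, 5)*X(-59) = 0/(-59) = 0*(-1/59) = 0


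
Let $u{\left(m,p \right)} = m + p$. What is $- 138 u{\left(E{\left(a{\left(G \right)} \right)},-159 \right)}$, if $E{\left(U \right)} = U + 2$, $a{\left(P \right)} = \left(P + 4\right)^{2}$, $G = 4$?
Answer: $12834$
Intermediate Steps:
$a{\left(P \right)} = \left(4 + P\right)^{2}$
$E{\left(U \right)} = 2 + U$
$- 138 u{\left(E{\left(a{\left(G \right)} \right)},-159 \right)} = - 138 \left(\left(2 + \left(4 + 4\right)^{2}\right) - 159\right) = - 138 \left(\left(2 + 8^{2}\right) - 159\right) = - 138 \left(\left(2 + 64\right) - 159\right) = - 138 \left(66 - 159\right) = \left(-138\right) \left(-93\right) = 12834$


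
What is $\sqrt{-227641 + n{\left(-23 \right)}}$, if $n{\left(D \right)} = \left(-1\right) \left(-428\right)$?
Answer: $7 i \sqrt{4637} \approx 476.67 i$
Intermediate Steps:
$n{\left(D \right)} = 428$
$\sqrt{-227641 + n{\left(-23 \right)}} = \sqrt{-227641 + 428} = \sqrt{-227213} = 7 i \sqrt{4637}$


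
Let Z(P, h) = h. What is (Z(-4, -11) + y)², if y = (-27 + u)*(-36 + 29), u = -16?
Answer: 84100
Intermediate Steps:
y = 301 (y = (-27 - 16)*(-36 + 29) = -43*(-7) = 301)
(Z(-4, -11) + y)² = (-11 + 301)² = 290² = 84100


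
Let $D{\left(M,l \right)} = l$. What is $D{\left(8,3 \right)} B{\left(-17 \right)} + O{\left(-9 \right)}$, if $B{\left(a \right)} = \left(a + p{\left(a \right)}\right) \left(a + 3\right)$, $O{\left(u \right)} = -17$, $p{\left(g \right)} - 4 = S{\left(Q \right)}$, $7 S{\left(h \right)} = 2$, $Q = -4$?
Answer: $517$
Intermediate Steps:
$S{\left(h \right)} = \frac{2}{7}$ ($S{\left(h \right)} = \frac{1}{7} \cdot 2 = \frac{2}{7}$)
$p{\left(g \right)} = \frac{30}{7}$ ($p{\left(g \right)} = 4 + \frac{2}{7} = \frac{30}{7}$)
$B{\left(a \right)} = \left(3 + a\right) \left(\frac{30}{7} + a\right)$ ($B{\left(a \right)} = \left(a + \frac{30}{7}\right) \left(a + 3\right) = \left(\frac{30}{7} + a\right) \left(3 + a\right) = \left(3 + a\right) \left(\frac{30}{7} + a\right)$)
$D{\left(8,3 \right)} B{\left(-17 \right)} + O{\left(-9 \right)} = 3 \left(\frac{90}{7} + \left(-17\right)^{2} + \frac{51}{7} \left(-17\right)\right) - 17 = 3 \left(\frac{90}{7} + 289 - \frac{867}{7}\right) - 17 = 3 \cdot 178 - 17 = 534 - 17 = 517$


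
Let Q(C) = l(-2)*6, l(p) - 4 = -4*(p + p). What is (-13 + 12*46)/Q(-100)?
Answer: 539/120 ≈ 4.4917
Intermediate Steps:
l(p) = 4 - 8*p (l(p) = 4 - 4*(p + p) = 4 - 8*p)
Q(C) = 120 (Q(C) = (4 - 8*(-2))*6 = (4 + 16)*6 = 20*6 = 120)
(-13 + 12*46)/Q(-100) = (-13 + 12*46)/120 = (-13 + 552)*(1/120) = 539*(1/120) = 539/120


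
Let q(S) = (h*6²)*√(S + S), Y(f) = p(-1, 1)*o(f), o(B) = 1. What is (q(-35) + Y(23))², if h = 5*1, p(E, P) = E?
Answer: (1 - 180*I*√70)² ≈ -2.268e+6 - 3.01e+3*I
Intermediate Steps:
Y(f) = -1 (Y(f) = -1*1 = -1)
h = 5
q(S) = 180*√2*√S (q(S) = (5*6²)*√(S + S) = (5*36)*√(2*S) = 180*(√2*√S) = 180*√2*√S)
(q(-35) + Y(23))² = (180*√2*√(-35) - 1)² = (180*√2*(I*√35) - 1)² = (180*I*√70 - 1)² = (-1 + 180*I*√70)²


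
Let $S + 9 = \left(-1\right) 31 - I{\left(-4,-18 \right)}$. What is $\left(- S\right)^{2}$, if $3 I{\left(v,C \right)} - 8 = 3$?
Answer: $\frac{17161}{9} \approx 1906.8$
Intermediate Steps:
$I{\left(v,C \right)} = \frac{11}{3}$ ($I{\left(v,C \right)} = \frac{8}{3} + \frac{1}{3} \cdot 3 = \frac{8}{3} + 1 = \frac{11}{3}$)
$S = - \frac{131}{3}$ ($S = -9 - \frac{104}{3} = - \frac{131}{3} \approx -43.667$)
$\left(- S\right)^{2} = \left(\left(-1\right) \left(- \frac{131}{3}\right)\right)^{2} = \left(\frac{131}{3}\right)^{2} = \frac{17161}{9}$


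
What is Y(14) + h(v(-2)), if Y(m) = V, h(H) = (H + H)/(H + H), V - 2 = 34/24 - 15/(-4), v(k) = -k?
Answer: 49/6 ≈ 8.1667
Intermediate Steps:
V = 43/6 (V = 2 + (34/24 - 15/(-4)) = 2 + (34*(1/24) - 15*(-1/4)) = 2 + (17/12 + 15/4) = 2 + 31/6 = 43/6 ≈ 7.1667)
h(H) = 1 (h(H) = (2*H)/((2*H)) = (2*H)*(1/(2*H)) = 1)
Y(m) = 43/6
Y(14) + h(v(-2)) = 43/6 + 1 = 49/6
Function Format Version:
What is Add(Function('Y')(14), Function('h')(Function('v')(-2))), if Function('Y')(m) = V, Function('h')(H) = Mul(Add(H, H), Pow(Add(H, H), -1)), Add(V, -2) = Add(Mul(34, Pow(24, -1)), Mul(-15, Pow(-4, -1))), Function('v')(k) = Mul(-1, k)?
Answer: Rational(49, 6) ≈ 8.1667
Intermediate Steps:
V = Rational(43, 6) (V = Add(2, Add(Mul(34, Pow(24, -1)), Mul(-15, Pow(-4, -1)))) = Add(2, Add(Mul(34, Rational(1, 24)), Mul(-15, Rational(-1, 4)))) = Add(2, Add(Rational(17, 12), Rational(15, 4))) = Add(2, Rational(31, 6)) = Rational(43, 6) ≈ 7.1667)
Function('h')(H) = 1 (Function('h')(H) = Mul(Mul(2, H), Pow(Mul(2, H), -1)) = Mul(Mul(2, H), Mul(Rational(1, 2), Pow(H, -1))) = 1)
Function('Y')(m) = Rational(43, 6)
Add(Function('Y')(14), Function('h')(Function('v')(-2))) = Add(Rational(43, 6), 1) = Rational(49, 6)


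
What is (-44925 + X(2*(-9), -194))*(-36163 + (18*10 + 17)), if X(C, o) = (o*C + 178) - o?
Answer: 1476799926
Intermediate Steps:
X(C, o) = 178 - o + C*o (X(C, o) = (C*o + 178) - o = (178 + C*o) - o = 178 - o + C*o)
(-44925 + X(2*(-9), -194))*(-36163 + (18*10 + 17)) = (-44925 + (178 - 1*(-194) + (2*(-9))*(-194)))*(-36163 + (18*10 + 17)) = (-44925 + (178 + 194 - 18*(-194)))*(-36163 + (180 + 17)) = (-44925 + (178 + 194 + 3492))*(-36163 + 197) = (-44925 + 3864)*(-35966) = -41061*(-35966) = 1476799926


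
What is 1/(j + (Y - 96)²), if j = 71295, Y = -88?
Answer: 1/105151 ≈ 9.5101e-6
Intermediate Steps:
1/(j + (Y - 96)²) = 1/(71295 + (-88 - 96)²) = 1/(71295 + (-184)²) = 1/(71295 + 33856) = 1/105151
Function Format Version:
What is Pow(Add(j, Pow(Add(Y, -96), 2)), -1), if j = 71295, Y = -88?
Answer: Rational(1, 105151) ≈ 9.5101e-6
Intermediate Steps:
Pow(Add(j, Pow(Add(Y, -96), 2)), -1) = Pow(Add(71295, Pow(Add(-88, -96), 2)), -1) = Pow(Add(71295, Pow(-184, 2)), -1) = Pow(Add(71295, 33856), -1) = Pow(105151, -1) = Rational(1, 105151)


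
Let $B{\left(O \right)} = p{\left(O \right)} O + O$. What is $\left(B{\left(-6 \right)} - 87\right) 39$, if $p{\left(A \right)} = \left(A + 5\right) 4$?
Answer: $-2691$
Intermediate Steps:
$p{\left(A \right)} = 20 + 4 A$ ($p{\left(A \right)} = \left(5 + A\right) 4 = 20 + 4 A$)
$B{\left(O \right)} = O + O \left(20 + 4 O\right)$ ($B{\left(O \right)} = \left(20 + 4 O\right) O + O = O \left(20 + 4 O\right) + O = O + O \left(20 + 4 O\right)$)
$\left(B{\left(-6 \right)} - 87\right) 39 = \left(- 6 \left(21 + 4 \left(-6\right)\right) - 87\right) 39 = \left(- 6 \left(21 - 24\right) - 87\right) 39 = \left(\left(-6\right) \left(-3\right) - 87\right) 39 = \left(18 - 87\right) 39 = \left(-69\right) 39 = -2691$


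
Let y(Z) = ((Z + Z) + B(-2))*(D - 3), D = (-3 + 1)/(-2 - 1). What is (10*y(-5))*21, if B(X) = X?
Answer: 5880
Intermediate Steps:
D = ⅔ (D = -2/(-3) = -2*(-⅓) = ⅔ ≈ 0.66667)
y(Z) = 14/3 - 14*Z/3 (y(Z) = ((Z + Z) - 2)*(⅔ - 3) = (2*Z - 2)*(-7/3) = (-2 + 2*Z)*(-7/3) = 14/3 - 14*Z/3)
(10*y(-5))*21 = (10*(14/3 - 14/3*(-5)))*21 = (10*(14/3 + 70/3))*21 = (10*28)*21 = 280*21 = 5880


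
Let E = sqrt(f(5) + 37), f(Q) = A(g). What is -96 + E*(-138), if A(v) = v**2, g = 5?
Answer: -96 - 138*sqrt(62) ≈ -1182.6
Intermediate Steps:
f(Q) = 25 (f(Q) = 5**2 = 25)
E = sqrt(62) (E = sqrt(25 + 37) = sqrt(62) ≈ 7.8740)
-96 + E*(-138) = -96 + sqrt(62)*(-138) = -96 - 138*sqrt(62)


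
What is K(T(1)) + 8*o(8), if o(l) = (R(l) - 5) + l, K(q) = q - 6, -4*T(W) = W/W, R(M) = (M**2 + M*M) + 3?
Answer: 4263/4 ≈ 1065.8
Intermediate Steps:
R(M) = 3 + 2*M**2 (R(M) = (M**2 + M**2) + 3 = 2*M**2 + 3 = 3 + 2*M**2)
T(W) = -1/4 (T(W) = -W/(4*W) = -1/4*1 = -1/4)
K(q) = -6 + q
o(l) = -2 + l + 2*l**2 (o(l) = ((3 + 2*l**2) - 5) + l = (-2 + 2*l**2) + l = -2 + l + 2*l**2)
K(T(1)) + 8*o(8) = (-6 - 1/4) + 8*(-2 + 8 + 2*8**2) = -25/4 + 8*(-2 + 8 + 2*64) = -25/4 + 8*(-2 + 8 + 128) = -25/4 + 8*134 = -25/4 + 1072 = 4263/4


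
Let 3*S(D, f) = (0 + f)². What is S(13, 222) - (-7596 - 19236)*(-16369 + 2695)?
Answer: -366884340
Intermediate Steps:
S(D, f) = f²/3 (S(D, f) = (0 + f)²/3 = f²/3)
S(13, 222) - (-7596 - 19236)*(-16369 + 2695) = (⅓)*222² - (-7596 - 19236)*(-16369 + 2695) = (⅓)*49284 - (-26832)*(-13674) = 16428 - 1*366900768 = 16428 - 366900768 = -366884340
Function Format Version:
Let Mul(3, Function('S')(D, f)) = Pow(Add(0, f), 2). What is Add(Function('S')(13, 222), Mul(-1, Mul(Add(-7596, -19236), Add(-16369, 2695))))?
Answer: -366884340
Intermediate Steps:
Function('S')(D, f) = Mul(Rational(1, 3), Pow(f, 2)) (Function('S')(D, f) = Mul(Rational(1, 3), Pow(Add(0, f), 2)) = Mul(Rational(1, 3), Pow(f, 2)))
Add(Function('S')(13, 222), Mul(-1, Mul(Add(-7596, -19236), Add(-16369, 2695)))) = Add(Mul(Rational(1, 3), Pow(222, 2)), Mul(-1, Mul(Add(-7596, -19236), Add(-16369, 2695)))) = Add(Mul(Rational(1, 3), 49284), Mul(-1, Mul(-26832, -13674))) = Add(16428, Mul(-1, 366900768)) = Add(16428, -366900768) = -366884340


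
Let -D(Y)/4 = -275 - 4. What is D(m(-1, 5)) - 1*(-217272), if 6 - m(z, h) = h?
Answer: 218388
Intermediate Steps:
m(z, h) = 6 - h
D(Y) = 1116 (D(Y) = -4*(-275 - 4) = -4*(-279) = 1116)
D(m(-1, 5)) - 1*(-217272) = 1116 - 1*(-217272) = 1116 + 217272 = 218388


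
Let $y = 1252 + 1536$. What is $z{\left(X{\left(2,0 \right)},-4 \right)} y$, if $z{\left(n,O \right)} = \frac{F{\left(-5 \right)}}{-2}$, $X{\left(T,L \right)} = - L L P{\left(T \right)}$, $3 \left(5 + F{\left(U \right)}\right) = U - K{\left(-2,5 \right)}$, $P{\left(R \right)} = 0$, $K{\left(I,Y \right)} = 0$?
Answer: $\frac{27880}{3} \approx 9293.3$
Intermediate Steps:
$F{\left(U \right)} = -5 + \frac{U}{3}$ ($F{\left(U \right)} = -5 + \frac{U - 0}{3} = -5 + \frac{U + 0}{3} = -5 + \frac{U}{3}$)
$X{\left(T,L \right)} = 0$ ($X{\left(T,L \right)} = - L L 0 = - L^{2} \cdot 0 = 0$)
$z{\left(n,O \right)} = \frac{10}{3}$ ($z{\left(n,O \right)} = \frac{-5 + \frac{1}{3} \left(-5\right)}{-2} = \left(-5 - \frac{5}{3}\right) \left(- \frac{1}{2}\right) = \left(- \frac{20}{3}\right) \left(- \frac{1}{2}\right) = \frac{10}{3}$)
$y = 2788$
$z{\left(X{\left(2,0 \right)},-4 \right)} y = \frac{10}{3} \cdot 2788 = \frac{27880}{3}$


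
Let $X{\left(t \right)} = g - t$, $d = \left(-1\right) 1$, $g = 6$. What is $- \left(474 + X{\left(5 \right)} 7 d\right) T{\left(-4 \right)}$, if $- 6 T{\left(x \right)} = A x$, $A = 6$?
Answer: $-1868$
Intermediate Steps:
$T{\left(x \right)} = - x$ ($T{\left(x \right)} = - \frac{6 x}{6} = - x$)
$d = -1$
$X{\left(t \right)} = 6 - t$
$- \left(474 + X{\left(5 \right)} 7 d\right) T{\left(-4 \right)} = - \left(474 + \left(6 - 5\right) 7 \left(-1\right)\right) \left(\left(-1\right) \left(-4\right)\right) = - \left(474 + \left(6 - 5\right) 7 \left(-1\right)\right) 4 = - \left(474 + 1 \cdot 7 \left(-1\right)\right) 4 = - \left(474 + 7 \left(-1\right)\right) 4 = - \left(474 - 7\right) 4 = - 467 \cdot 4 = \left(-1\right) 1868 = -1868$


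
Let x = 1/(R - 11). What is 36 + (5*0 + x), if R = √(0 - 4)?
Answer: 4489/125 - 2*I/125 ≈ 35.912 - 0.016*I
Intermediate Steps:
R = 2*I (R = √(-4) = 2*I ≈ 2.0*I)
x = (-11 - 2*I)/125 (x = 1/(2*I - 11) = 1/(-11 + 2*I) = (-11 - 2*I)/125 ≈ -0.088 - 0.016*I)
36 + (5*0 + x) = 36 + (5*0 + (-11/125 - 2*I/125)) = 36 + (0 + (-11/125 - 2*I/125)) = 36 + (-11/125 - 2*I/125) = 4489/125 - 2*I/125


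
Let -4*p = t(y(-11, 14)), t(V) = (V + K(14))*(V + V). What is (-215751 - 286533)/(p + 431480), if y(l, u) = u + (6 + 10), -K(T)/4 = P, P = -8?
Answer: -251142/215275 ≈ -1.1666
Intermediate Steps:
K(T) = 32 (K(T) = -4*(-8) = 32)
y(l, u) = 16 + u (y(l, u) = u + 16 = 16 + u)
t(V) = 2*V*(32 + V) (t(V) = (V + 32)*(V + V) = (32 + V)*(2*V) = 2*V*(32 + V))
p = -930 (p = -(16 + 14)*(32 + (16 + 14))/2 = -30*(32 + 30)/2 = -30*62/2 = -¼*3720 = -930)
(-215751 - 286533)/(p + 431480) = (-215751 - 286533)/(-930 + 431480) = -502284/430550 = -502284*1/430550 = -251142/215275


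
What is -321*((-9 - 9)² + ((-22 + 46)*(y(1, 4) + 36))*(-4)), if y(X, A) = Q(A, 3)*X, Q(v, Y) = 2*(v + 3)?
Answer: 1436796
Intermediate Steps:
Q(v, Y) = 6 + 2*v (Q(v, Y) = 2*(3 + v) = 6 + 2*v)
y(X, A) = X*(6 + 2*A) (y(X, A) = (6 + 2*A)*X = X*(6 + 2*A))
-321*((-9 - 9)² + ((-22 + 46)*(y(1, 4) + 36))*(-4)) = -321*((-9 - 9)² + ((-22 + 46)*(2*1*(3 + 4) + 36))*(-4)) = -321*((-18)² + (24*(2*1*7 + 36))*(-4)) = -321*(324 + (24*(14 + 36))*(-4)) = -321*(324 + (24*50)*(-4)) = -321*(324 + 1200*(-4)) = -321*(324 - 4800) = -321*(-4476) = 1436796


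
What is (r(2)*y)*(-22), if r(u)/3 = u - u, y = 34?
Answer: 0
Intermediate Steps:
r(u) = 0 (r(u) = 3*(u - u) = 3*0 = 0)
(r(2)*y)*(-22) = (0*34)*(-22) = 0*(-22) = 0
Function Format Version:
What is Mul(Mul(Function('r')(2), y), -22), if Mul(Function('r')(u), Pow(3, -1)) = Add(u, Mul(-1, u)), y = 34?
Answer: 0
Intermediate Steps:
Function('r')(u) = 0 (Function('r')(u) = Mul(3, Add(u, Mul(-1, u))) = Mul(3, 0) = 0)
Mul(Mul(Function('r')(2), y), -22) = Mul(Mul(0, 34), -22) = Mul(0, -22) = 0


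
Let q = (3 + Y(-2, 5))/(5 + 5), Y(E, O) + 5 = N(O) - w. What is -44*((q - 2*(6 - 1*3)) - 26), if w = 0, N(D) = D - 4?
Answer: 7062/5 ≈ 1412.4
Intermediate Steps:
N(D) = -4 + D
Y(E, O) = -9 + O (Y(E, O) = -5 + ((-4 + O) - 1*0) = -5 + ((-4 + O) + 0) = -5 + (-4 + O) = -9 + O)
q = -1/10 (q = (3 + (-9 + 5))/(5 + 5) = (3 - 4)/10 = -1*1/10 = -1/10 ≈ -0.10000)
-44*((q - 2*(6 - 1*3)) - 26) = -44*((-1/10 - 2*(6 - 1*3)) - 26) = -44*((-1/10 - 2*(6 - 3)) - 26) = -44*((-1/10 - 2*3) - 26) = -44*((-1/10 - 6) - 26) = -44*(-61/10 - 26) = -44*(-321/10) = 7062/5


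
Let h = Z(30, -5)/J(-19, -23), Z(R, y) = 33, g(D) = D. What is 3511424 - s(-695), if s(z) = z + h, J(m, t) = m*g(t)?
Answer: 1534795970/437 ≈ 3.5121e+6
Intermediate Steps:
J(m, t) = m*t
h = 33/437 (h = 33/((-19*(-23))) = 33/437 ≈ 0.075515)
s(z) = 33/437 + z (s(z) = z + 33/437 = 33/437 + z)
3511424 - s(-695) = 3511424 - (33/437 - 695) = 3511424 - 1*(-303682/437) = 3511424 + 303682/437 = 1534795970/437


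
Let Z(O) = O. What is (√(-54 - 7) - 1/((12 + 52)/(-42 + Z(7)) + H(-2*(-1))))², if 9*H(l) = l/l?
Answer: -17754316/292681 + 630*I*√61/541 ≈ -60.661 + 9.0951*I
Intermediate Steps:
H(l) = ⅑ (H(l) = (l/l)/9 = (⅑)*1 = ⅑)
(√(-54 - 7) - 1/((12 + 52)/(-42 + Z(7)) + H(-2*(-1))))² = (√(-54 - 7) - 1/((12 + 52)/(-42 + 7) + ⅑))² = (√(-61) - 1/(64/(-35) + ⅑))² = (I*√61 - 1/(64*(-1/35) + ⅑))² = (I*√61 - 1/(-64/35 + ⅑))² = (I*√61 - 1/(-541/315))² = (I*√61 - 1*(-315/541))² = (I*√61 + 315/541)² = (315/541 + I*√61)²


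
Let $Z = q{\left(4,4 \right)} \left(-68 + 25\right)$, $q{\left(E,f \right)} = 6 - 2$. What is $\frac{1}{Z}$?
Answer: $- \frac{1}{172} \approx -0.005814$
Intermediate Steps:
$q{\left(E,f \right)} = 4$ ($q{\left(E,f \right)} = 6 - 2 = 4$)
$Z = -172$ ($Z = 4 \left(-68 + 25\right) = 4 \left(-43\right) = -172$)
$\frac{1}{Z} = \frac{1}{-172} = - \frac{1}{172}$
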